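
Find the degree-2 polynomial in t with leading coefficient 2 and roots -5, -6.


p(t) = 2(t + 5)(t + 6)
Expand: 2t^2 + 22t + 60


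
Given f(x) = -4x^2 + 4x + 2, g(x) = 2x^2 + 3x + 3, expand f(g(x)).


Substitute g(x) into f:
f(g(x)) = -4*(2x^2 + 3x + 3)^2 + 4*(2x^2 + 3x + 3) + 2
(2x^2 + 3x + 3)^2 = 4x^4 + 12x^3 + 21x^2 + 18x + 9
Expand and combine: -16x^4 - 48x^3 - 76x^2 - 60x - 22


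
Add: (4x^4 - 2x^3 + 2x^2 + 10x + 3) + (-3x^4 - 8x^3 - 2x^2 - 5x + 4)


Align terms by degree and add:
  4x^4 - 2x^3 + 2x^2 + 10x + 3
  -3x^4 - 8x^3 - 2x^2 - 5x + 4
= x^4 - 10x^3 + 5x + 7


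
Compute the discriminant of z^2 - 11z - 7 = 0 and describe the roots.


D = b^2 - 4ac = (-11)^2 - 4(1)(-7) = 121 + 28 = 149
Since D > 0: two distinct irrational roots


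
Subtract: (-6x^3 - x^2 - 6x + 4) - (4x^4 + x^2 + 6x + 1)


Distribute the minus sign:
  (-6x^3 - x^2 - 6x + 4)
- (4x^4 + x^2 + 6x + 1)
Negate second polynomial: -4x^4 - x^2 - 6x - 1
Add: -4x^4 - 6x^3 - 2x^2 - 12x + 3


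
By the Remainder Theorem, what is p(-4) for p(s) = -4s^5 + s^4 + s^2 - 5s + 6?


By the Remainder Theorem, the remainder equals p(-4):
  -4*(-4)^5 = 4096
  1*(-4)^4 = 256
  0*(-4)^3 = 0
  1*(-4)^2 = 16
  -5*(-4)^1 = 20
  constant: 6
Sum: 4096 + 256 + 0 + 16 + 20 + 6 = 4394


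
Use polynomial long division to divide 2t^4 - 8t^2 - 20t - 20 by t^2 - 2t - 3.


(2t^4 - 8t^2 - 20t - 20) / (t^2 - 2t - 3)
Step 1: 2t^2 * (t^2 - 2t - 3) = 2t^4 - 4t^3 - 6t^2; subtract.
Step 2: 4t * (t^2 - 2t - 3) = 4t^3 - 8t^2 - 12t; subtract.
Step 3: 6 * (t^2 - 2t - 3) = 6t^2 - 12t - 18; subtract.
Quotient: 2t^2 + 4t + 6, Remainder: 4t - 2


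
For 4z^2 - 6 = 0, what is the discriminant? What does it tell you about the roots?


D = b^2 - 4ac = (0)^2 - 4(4)(-6) = 0 + 96 = 96
Since D > 0: two distinct irrational roots


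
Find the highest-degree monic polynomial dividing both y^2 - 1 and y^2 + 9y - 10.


Factor each:
  y^2 - 1 = (y - 1)(y + 1)
  y^2 + 9y - 10 = (y - 1)(y + 10)
Common monic factor: y - 1


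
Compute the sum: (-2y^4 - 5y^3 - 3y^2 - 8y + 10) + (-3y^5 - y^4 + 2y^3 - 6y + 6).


Align terms by degree and add:
  -2y^4 - 5y^3 - 3y^2 - 8y + 10
  -3y^5 - y^4 + 2y^3 - 6y + 6
= -3y^5 - 3y^4 - 3y^3 - 3y^2 - 14y + 16


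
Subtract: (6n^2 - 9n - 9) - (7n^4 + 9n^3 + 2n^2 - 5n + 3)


Distribute the minus sign:
  (6n^2 - 9n - 9)
- (7n^4 + 9n^3 + 2n^2 - 5n + 3)
Negate second polynomial: -7n^4 - 9n^3 - 2n^2 + 5n - 3
Add: -7n^4 - 9n^3 + 4n^2 - 4n - 12


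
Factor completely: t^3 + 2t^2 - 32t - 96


Try integer roots (divisors of -96). t=-4: p(-4)=0.
Divide out (t + 4): quotient is t^2 - 2t - 24.
Factor the quadratic: (t + 4)(t - 6)
Result: (t + 4)(t + 4)(t - 6)


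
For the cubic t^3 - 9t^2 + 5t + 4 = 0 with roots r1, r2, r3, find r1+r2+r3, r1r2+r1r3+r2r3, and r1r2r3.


Monic cubic t^3+bt^2+ct+d=0: sum=-b, pairwise sum=c, product=-d.
b=-9, c=5, d=4
r1+r2+r3 = 9
r1r2+r1r3+r2r3 = 5
r1r2r3 = -4


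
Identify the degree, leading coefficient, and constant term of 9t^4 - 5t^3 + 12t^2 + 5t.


Highest power of t is 4, with coefficient 9. Constant term is 0.
Degree = 4, leading coefficient = 9, constant term = 0


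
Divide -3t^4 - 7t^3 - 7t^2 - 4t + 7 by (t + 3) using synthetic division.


Synthetic division with c = -3. Coefficients: -3, -7, -7, -4, 7
Bring down -3.
  -3 * -3 = 9; 9 - 7 = 2
  2 * -3 = -6; -6 - 7 = -13
  -13 * -3 = 39; 39 - 4 = 35
  35 * -3 = -105; -105 + 7 = -98
Quotient: -3t^3 + 2t^2 - 13t + 35, Remainder: -98


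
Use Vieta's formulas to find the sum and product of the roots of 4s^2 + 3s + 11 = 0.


For as^2+bs+c=0: sum = -b/a, product = c/a.
a=4, b=3, c=11
Sum = -(3)/4 = -3/4
Product = (11)/4 = 11/4


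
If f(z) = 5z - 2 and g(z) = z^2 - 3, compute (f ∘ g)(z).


Substitute g(z) into f:
f(g(z)) = 5*(z^2 - 3) + (-2)
Expand and combine: 5z^2 - 17


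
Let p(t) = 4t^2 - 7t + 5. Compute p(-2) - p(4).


p(-2) = 35
p(4) = 41
p(-2) - p(4) = 35 - 41 = -6


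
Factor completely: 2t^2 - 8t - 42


Roots satisfy r1 + r2 = -b/a = 4 and r1*r2 = c/a = -21.
So r1 = -3, r2 = 7.
2t^2 - 8t - 42 = 2(t - r1)(t - r2) = 2(t + 3)(t - 7)


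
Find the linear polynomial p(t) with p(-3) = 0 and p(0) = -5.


p(t) = mt + b. Using p(-3)=0, p(0)=-5:
m = (0 + 5)/(-3) = 5/-3 = -5/3
b = 0 - m*(-3) = 0 - 5 = -5
p(t) = -(5/3)t - 5


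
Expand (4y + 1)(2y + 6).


Distribute each term of the first polynomial:
  (4y)(2y + 6) = 8y^2 + 24y
  (1)(2y + 6) = 2y + 6
Sum: 8y^2 + 26y + 6


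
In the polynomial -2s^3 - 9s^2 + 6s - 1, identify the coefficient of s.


Read off the coefficient of s: 6


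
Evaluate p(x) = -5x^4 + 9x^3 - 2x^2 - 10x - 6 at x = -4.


Using direct substitution:
  -5 * (-4)^4 = -1280
  9 * (-4)^3 = -576
  -2 * (-4)^2 = -32
  -10 * (-4)^1 = 40
  constant: -6
Sum = -1280 - 576 - 32 + 40 - 6 = -1854


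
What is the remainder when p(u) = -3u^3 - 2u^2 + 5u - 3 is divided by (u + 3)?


By the Remainder Theorem, the remainder equals p(-3):
  -3*(-3)^3 = 81
  -2*(-3)^2 = -18
  5*(-3)^1 = -15
  constant: -3
Sum: 81 - 18 - 15 - 3 = 45


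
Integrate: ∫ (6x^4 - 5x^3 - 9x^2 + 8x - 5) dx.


Reverse power rule on each term:
  ∫ 6x^4 dx = (6/5)x^5
  ∫ -5x^3 dx = -(5/4)x^4
  ∫ -9x^2 dx = -3x^3
  ∫ 8x dx = 4x^2
  ∫ -5 dx = -5x
F(x) = (6/5)x^5 - (5/4)x^4 - 3x^3 + 4x^2 - 5x + C


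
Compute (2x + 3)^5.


Expand (2x + 3)^5 by repeated multiplication:
  (2x + 3)^2 = 4x^2 + 12x + 9
  (2x + 3)^3 = 8x^3 + 36x^2 + 54x + 27
  (2x + 3)^4 = 16x^4 + 96x^3 + 216x^2 + 216x + 81
= 32x^5 + 240x^4 + 720x^3 + 1080x^2 + 810x + 243


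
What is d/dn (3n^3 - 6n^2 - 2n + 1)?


Apply the power rule term by term:
  d/dn(3n^3) = 9n^2
  d/dn(-6n^2) = -12n
  d/dn(-2n) = -2
  d/dn(1) = 0
p'(n) = 9n^2 - 12n - 2


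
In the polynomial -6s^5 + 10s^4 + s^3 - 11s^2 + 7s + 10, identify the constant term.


Read off the constant term: 10


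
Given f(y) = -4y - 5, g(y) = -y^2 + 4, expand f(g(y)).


Substitute g(y) into f:
f(g(y)) = -4*(-y^2 + 4) + (-5)
Expand and combine: 4y^2 - 21


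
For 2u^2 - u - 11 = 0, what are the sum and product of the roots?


For au^2+bu+c=0: sum = -b/a, product = c/a.
a=2, b=-1, c=-11
Sum = -(-1)/2 = 1/2
Product = (-11)/2 = -11/2


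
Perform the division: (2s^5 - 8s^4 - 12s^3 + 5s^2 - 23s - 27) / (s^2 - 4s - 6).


(2s^5 - 8s^4 - 12s^3 + 5s^2 - 23s - 27) / (s^2 - 4s - 6)
Step 1: 2s^3 * (s^2 - 4s - 6) = 2s^5 - 8s^4 - 12s^3; subtract.
Step 2: 0 * (s^2 - 4s - 6) = 0; subtract.
Step 3: 0 * (s^2 - 4s - 6) = 0; subtract.
Step 4: 5 * (s^2 - 4s - 6) = 5s^2 - 20s - 30; subtract.
Quotient: 2s^3 + 5, Remainder: -3s + 3


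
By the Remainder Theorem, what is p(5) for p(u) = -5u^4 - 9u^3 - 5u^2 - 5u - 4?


By the Remainder Theorem, the remainder equals p(5):
  -5*(5)^4 = -3125
  -9*(5)^3 = -1125
  -5*(5)^2 = -125
  -5*(5)^1 = -25
  constant: -4
Sum: -3125 - 1125 - 125 - 25 - 4 = -4404


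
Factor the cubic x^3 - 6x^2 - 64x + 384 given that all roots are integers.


Try integer roots (divisors of 384). x=8: p(8)=0.
Divide out (x - 8): quotient is x^2 + 2x - 48.
Factor the quadratic: (x - 6)(x + 8)
Result: (x - 8)(x - 6)(x + 8)


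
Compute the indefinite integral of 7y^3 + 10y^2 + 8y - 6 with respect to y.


Reverse power rule on each term:
  ∫ 7y^3 dy = (7/4)y^4
  ∫ 10y^2 dy = (10/3)y^3
  ∫ 8y dy = 4y^2
  ∫ -6 dy = -6y
F(y) = (7/4)y^4 + (10/3)y^3 + 4y^2 - 6y + C


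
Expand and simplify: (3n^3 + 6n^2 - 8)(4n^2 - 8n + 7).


Distribute each term of the first polynomial:
  (3n^3)(4n^2 - 8n + 7) = 12n^5 - 24n^4 + 21n^3
  (6n^2)(4n^2 - 8n + 7) = 24n^4 - 48n^3 + 42n^2
  (-8)(4n^2 - 8n + 7) = -32n^2 + 64n - 56
Sum: 12n^5 - 27n^3 + 10n^2 + 64n - 56


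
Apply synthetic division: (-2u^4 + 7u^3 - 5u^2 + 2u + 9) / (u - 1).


Synthetic division with c = 1. Coefficients: -2, 7, -5, 2, 9
Bring down -2.
  -2 * 1 = -2; -2 + 7 = 5
  5 * 1 = 5; 5 - 5 = 0
  0 * 1 = 0; 0 + 2 = 2
  2 * 1 = 2; 2 + 9 = 11
Quotient: -2u^3 + 5u^2 + 2, Remainder: 11


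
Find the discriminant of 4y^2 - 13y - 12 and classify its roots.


D = b^2 - 4ac = (-13)^2 - 4(4)(-12) = 169 + 192 = 361
Since D > 0: two distinct rational roots


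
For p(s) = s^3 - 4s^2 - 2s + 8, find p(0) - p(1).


p(0) = 8
p(1) = 3
p(0) - p(1) = 8 - 3 = 5


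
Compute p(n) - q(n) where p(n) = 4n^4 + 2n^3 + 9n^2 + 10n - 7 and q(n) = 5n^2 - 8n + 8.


Distribute the minus sign:
  (4n^4 + 2n^3 + 9n^2 + 10n - 7)
- (5n^2 - 8n + 8)
Negate second polynomial: -5n^2 + 8n - 8
Add: 4n^4 + 2n^3 + 4n^2 + 18n - 15


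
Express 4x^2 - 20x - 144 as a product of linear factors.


Roots satisfy r1 + r2 = -b/a = 5 and r1*r2 = c/a = -36.
So r1 = -4, r2 = 9.
4x^2 - 20x - 144 = 4(x - r1)(x - r2) = 4(x + 4)(x - 9)


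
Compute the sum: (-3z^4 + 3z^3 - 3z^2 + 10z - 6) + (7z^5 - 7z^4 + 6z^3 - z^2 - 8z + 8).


Align terms by degree and add:
  -3z^4 + 3z^3 - 3z^2 + 10z - 6
+ 7z^5 - 7z^4 + 6z^3 - z^2 - 8z + 8
= 7z^5 - 10z^4 + 9z^3 - 4z^2 + 2z + 2


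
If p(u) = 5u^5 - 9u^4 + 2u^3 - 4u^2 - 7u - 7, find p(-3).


Using direct substitution:
  5 * (-3)^5 = -1215
  -9 * (-3)^4 = -729
  2 * (-3)^3 = -54
  -4 * (-3)^2 = -36
  -7 * (-3)^1 = 21
  constant: -7
Sum = -1215 - 729 - 54 - 36 + 21 - 7 = -2020


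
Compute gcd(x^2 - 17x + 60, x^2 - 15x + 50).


Factor each:
  x^2 - 17x + 60 = (x - 5)(x - 12)
  x^2 - 15x + 50 = (x - 5)(x - 10)
Common monic factor: x - 5


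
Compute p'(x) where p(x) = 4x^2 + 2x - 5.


Apply the power rule term by term:
  d/dx(4x^2) = 8x
  d/dx(2x) = 2
  d/dx(-5) = 0
p'(x) = 8x + 2


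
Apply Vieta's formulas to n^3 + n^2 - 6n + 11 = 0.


Monic cubic n^3+bn^2+cn+d=0: sum=-b, pairwise sum=c, product=-d.
b=1, c=-6, d=11
r1+r2+r3 = -1
r1r2+r1r3+r2r3 = -6
r1r2r3 = -11


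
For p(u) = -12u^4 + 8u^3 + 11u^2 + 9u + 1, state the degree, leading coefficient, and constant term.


Highest power of u is 4, with coefficient -12. Constant term is 1.
Degree = 4, leading coefficient = -12, constant term = 1


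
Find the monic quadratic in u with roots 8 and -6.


p(u) = (u - 8)(u + 6)
Expand: u^2 - 2u - 48


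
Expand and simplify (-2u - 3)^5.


Expand (-2u - 3)^5 by repeated multiplication:
  (-2u - 3)^2 = 4u^2 + 12u + 9
  (-2u - 3)^3 = -8u^3 - 36u^2 - 54u - 27
  (-2u - 3)^4 = 16u^4 + 96u^3 + 216u^2 + 216u + 81
= -32u^5 - 240u^4 - 720u^3 - 1080u^2 - 810u - 243


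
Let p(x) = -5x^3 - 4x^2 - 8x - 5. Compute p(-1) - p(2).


p(-1) = 4
p(2) = -77
p(-1) - p(2) = 4 + 77 = 81


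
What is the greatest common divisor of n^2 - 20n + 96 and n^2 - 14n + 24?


Factor each:
  n^2 - 20n + 96 = (n - 12)(n - 8)
  n^2 - 14n + 24 = (n - 12)(n - 2)
Common monic factor: n - 12


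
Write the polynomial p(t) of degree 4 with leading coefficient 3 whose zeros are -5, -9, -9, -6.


p(t) = 3(t + 5)(t + 9)(t + 9)(t + 6)
Expand: 3t^4 + 87t^3 + 927t^2 + 4293t + 7290


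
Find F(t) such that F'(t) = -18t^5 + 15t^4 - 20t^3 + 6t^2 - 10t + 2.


Reverse power rule on each term:
  ∫ -18t^5 dt = -3t^6
  ∫ 15t^4 dt = 3t^5
  ∫ -20t^3 dt = -5t^4
  ∫ 6t^2 dt = 2t^3
  ∫ -10t dt = -5t^2
  ∫ 2 dt = 2t
F(t) = -3t^6 + 3t^5 - 5t^4 + 2t^3 - 5t^2 + 2t + C


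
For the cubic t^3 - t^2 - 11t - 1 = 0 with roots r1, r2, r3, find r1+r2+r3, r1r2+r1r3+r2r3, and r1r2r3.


Monic cubic t^3+bt^2+ct+d=0: sum=-b, pairwise sum=c, product=-d.
b=-1, c=-11, d=-1
r1+r2+r3 = 1
r1r2+r1r3+r2r3 = -11
r1r2r3 = 1


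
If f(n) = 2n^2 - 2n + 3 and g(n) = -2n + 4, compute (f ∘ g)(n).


Substitute g(n) into f:
f(g(n)) = 2*(-2n + 4)^2 + (-2)*(-2n + 4) + 3
(-2n + 4)^2 = 4n^2 - 16n + 16
Expand and combine: 8n^2 - 28n + 27


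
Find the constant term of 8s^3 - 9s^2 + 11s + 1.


Read off the constant term: 1


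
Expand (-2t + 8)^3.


Expand (-2t + 8)^3 by repeated multiplication:
  (-2t + 8)^2 = 4t^2 - 32t + 64
= -8t^3 + 96t^2 - 384t + 512


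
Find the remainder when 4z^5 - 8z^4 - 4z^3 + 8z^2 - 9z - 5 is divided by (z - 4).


By the Remainder Theorem, the remainder equals p(4):
  4*(4)^5 = 4096
  -8*(4)^4 = -2048
  -4*(4)^3 = -256
  8*(4)^2 = 128
  -9*(4)^1 = -36
  constant: -5
Sum: 4096 - 2048 - 256 + 128 - 36 - 5 = 1879


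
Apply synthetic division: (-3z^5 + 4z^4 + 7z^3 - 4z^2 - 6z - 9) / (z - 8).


Synthetic division with c = 8. Coefficients: -3, 4, 7, -4, -6, -9
Bring down -3.
  -3 * 8 = -24; -24 + 4 = -20
  -20 * 8 = -160; -160 + 7 = -153
  -153 * 8 = -1224; -1224 - 4 = -1228
  -1228 * 8 = -9824; -9824 - 6 = -9830
  -9830 * 8 = -78640; -78640 - 9 = -78649
Quotient: -3z^4 - 20z^3 - 153z^2 - 1228z - 9830, Remainder: -78649


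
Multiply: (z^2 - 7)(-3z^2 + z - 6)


Distribute each term of the first polynomial:
  (z^2)(-3z^2 + z - 6) = -3z^4 + z^3 - 6z^2
  (-7)(-3z^2 + z - 6) = 21z^2 - 7z + 42
Sum: -3z^4 + z^3 + 15z^2 - 7z + 42


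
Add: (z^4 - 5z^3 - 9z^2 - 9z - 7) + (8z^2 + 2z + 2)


Align terms by degree and add:
  z^4 - 5z^3 - 9z^2 - 9z - 7
+ 8z^2 + 2z + 2
= z^4 - 5z^3 - z^2 - 7z - 5


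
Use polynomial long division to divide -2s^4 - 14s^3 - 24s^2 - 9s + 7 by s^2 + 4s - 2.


(-2s^4 - 14s^3 - 24s^2 - 9s + 7) / (s^2 + 4s - 2)
Step 1: -2s^2 * (s^2 + 4s - 2) = -2s^4 - 8s^3 + 4s^2; subtract.
Step 2: -6s * (s^2 + 4s - 2) = -6s^3 - 24s^2 + 12s; subtract.
Step 3: -4 * (s^2 + 4s - 2) = -4s^2 - 16s + 8; subtract.
Quotient: -2s^2 - 6s - 4, Remainder: -5s - 1


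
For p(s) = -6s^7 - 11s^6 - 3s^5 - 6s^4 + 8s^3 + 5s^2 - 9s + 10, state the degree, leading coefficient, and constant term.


Highest power of s is 7, with coefficient -6. Constant term is 10.
Degree = 7, leading coefficient = -6, constant term = 10


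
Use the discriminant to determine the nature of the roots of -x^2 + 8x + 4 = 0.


D = b^2 - 4ac = (8)^2 - 4(-1)(4) = 64 + 16 = 80
Since D > 0: two distinct irrational roots


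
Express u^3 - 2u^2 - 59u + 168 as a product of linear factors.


Try integer roots (divisors of 168). u=7: p(7)=0.
Divide out (u - 7): quotient is u^2 + 5u - 24.
Factor the quadratic: (u - 3)(u + 8)
Result: (u - 7)(u - 3)(u + 8)


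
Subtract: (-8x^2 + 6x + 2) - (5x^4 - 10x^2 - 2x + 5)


Distribute the minus sign:
  (-8x^2 + 6x + 2)
- (5x^4 - 10x^2 - 2x + 5)
Negate second polynomial: -5x^4 + 10x^2 + 2x - 5
Add: -5x^4 + 2x^2 + 8x - 3


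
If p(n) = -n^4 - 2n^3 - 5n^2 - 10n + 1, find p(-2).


Using direct substitution:
  -1 * (-2)^4 = -16
  -2 * (-2)^3 = 16
  -5 * (-2)^2 = -20
  -10 * (-2)^1 = 20
  constant: 1
Sum = -16 + 16 - 20 + 20 + 1 = 1


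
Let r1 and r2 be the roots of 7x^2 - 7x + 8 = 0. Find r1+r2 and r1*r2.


For ax^2+bx+c=0: sum = -b/a, product = c/a.
a=7, b=-7, c=8
Sum = -(-7)/7 = 1
Product = (8)/7 = 8/7


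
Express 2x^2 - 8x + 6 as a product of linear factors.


Roots satisfy r1 + r2 = -b/a = 4 and r1*r2 = c/a = 3.
So r1 = 1, r2 = 3.
2x^2 - 8x + 6 = 2(x - r1)(x - r2) = 2(x - 1)(x - 3)


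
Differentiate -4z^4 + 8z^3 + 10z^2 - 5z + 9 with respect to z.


Apply the power rule term by term:
  d/dz(-4z^4) = -16z^3
  d/dz(8z^3) = 24z^2
  d/dz(10z^2) = 20z
  d/dz(-5z) = -5
  d/dz(9) = 0
p'(z) = -16z^3 + 24z^2 + 20z - 5


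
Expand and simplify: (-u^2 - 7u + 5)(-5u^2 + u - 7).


Distribute each term of the first polynomial:
  (-u^2)(-5u^2 + u - 7) = 5u^4 - u^3 + 7u^2
  (-7u)(-5u^2 + u - 7) = 35u^3 - 7u^2 + 49u
  (5)(-5u^2 + u - 7) = -25u^2 + 5u - 35
Sum: 5u^4 + 34u^3 - 25u^2 + 54u - 35


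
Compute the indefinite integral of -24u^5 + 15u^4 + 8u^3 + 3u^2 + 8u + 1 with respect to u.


Reverse power rule on each term:
  ∫ -24u^5 du = -4u^6
  ∫ 15u^4 du = 3u^5
  ∫ 8u^3 du = 2u^4
  ∫ 3u^2 du = u^3
  ∫ 8u du = 4u^2
  ∫ 1 du = u
F(u) = -4u^6 + 3u^5 + 2u^4 + u^3 + 4u^2 + u + C


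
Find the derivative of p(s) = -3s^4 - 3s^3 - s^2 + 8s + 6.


Apply the power rule term by term:
  d/ds(-3s^4) = -12s^3
  d/ds(-3s^3) = -9s^2
  d/ds(-s^2) = -2s
  d/ds(8s) = 8
  d/ds(6) = 0
p'(s) = -12s^3 - 9s^2 - 2s + 8


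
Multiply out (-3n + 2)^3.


Expand (-3n + 2)^3 by repeated multiplication:
  (-3n + 2)^2 = 9n^2 - 12n + 4
= -27n^3 + 54n^2 - 36n + 8


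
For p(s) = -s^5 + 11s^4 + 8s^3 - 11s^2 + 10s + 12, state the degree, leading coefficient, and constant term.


Highest power of s is 5, with coefficient -1. Constant term is 12.
Degree = 5, leading coefficient = -1, constant term = 12


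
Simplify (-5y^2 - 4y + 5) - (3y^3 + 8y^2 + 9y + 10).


Distribute the minus sign:
  (-5y^2 - 4y + 5)
- (3y^3 + 8y^2 + 9y + 10)
Negate second polynomial: -3y^3 - 8y^2 - 9y - 10
Add: -3y^3 - 13y^2 - 13y - 5


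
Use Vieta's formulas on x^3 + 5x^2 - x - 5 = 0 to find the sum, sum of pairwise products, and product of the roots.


Monic cubic x^3+bx^2+cx+d=0: sum=-b, pairwise sum=c, product=-d.
b=5, c=-1, d=-5
r1+r2+r3 = -5
r1r2+r1r3+r2r3 = -1
r1r2r3 = 5


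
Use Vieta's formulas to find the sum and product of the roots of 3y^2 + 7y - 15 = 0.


For ay^2+by+c=0: sum = -b/a, product = c/a.
a=3, b=7, c=-15
Sum = -(7)/3 = -7/3
Product = (-15)/3 = -5


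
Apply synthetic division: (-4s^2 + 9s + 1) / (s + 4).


Synthetic division with c = -4. Coefficients: -4, 9, 1
Bring down -4.
  -4 * -4 = 16; 16 + 9 = 25
  25 * -4 = -100; -100 + 1 = -99
Quotient: -4s + 25, Remainder: -99


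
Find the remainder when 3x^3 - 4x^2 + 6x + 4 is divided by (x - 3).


By the Remainder Theorem, the remainder equals p(3):
  3*(3)^3 = 81
  -4*(3)^2 = -36
  6*(3)^1 = 18
  constant: 4
Sum: 81 - 36 + 18 + 4 = 67


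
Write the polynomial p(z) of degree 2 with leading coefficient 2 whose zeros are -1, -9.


p(z) = 2(z + 1)(z + 9)
Expand: 2z^2 + 20z + 18


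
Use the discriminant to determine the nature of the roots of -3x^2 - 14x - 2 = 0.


D = b^2 - 4ac = (-14)^2 - 4(-3)(-2) = 196 - 24 = 172
Since D > 0: two distinct irrational roots


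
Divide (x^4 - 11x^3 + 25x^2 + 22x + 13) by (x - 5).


(x^4 - 11x^3 + 25x^2 + 22x + 13) / (x - 5)
Step 1: x^3 * (x - 5) = x^4 - 5x^3; subtract.
Step 2: -6x^2 * (x - 5) = -6x^3 + 30x^2; subtract.
Step 3: -5x * (x - 5) = -5x^2 + 25x; subtract.
Step 4: -3 * (x - 5) = -3x + 15; subtract.
Quotient: x^3 - 6x^2 - 5x - 3, Remainder: -2


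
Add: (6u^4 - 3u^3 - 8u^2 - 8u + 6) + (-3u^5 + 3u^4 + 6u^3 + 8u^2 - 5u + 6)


Align terms by degree and add:
  6u^4 - 3u^3 - 8u^2 - 8u + 6
  -3u^5 + 3u^4 + 6u^3 + 8u^2 - 5u + 6
= -3u^5 + 9u^4 + 3u^3 - 13u + 12


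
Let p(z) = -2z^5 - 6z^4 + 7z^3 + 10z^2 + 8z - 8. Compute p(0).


Using direct substitution:
  -2 * (0)^5 = 0
  -6 * (0)^4 = 0
  7 * (0)^3 = 0
  10 * (0)^2 = 0
  8 * (0)^1 = 0
  constant: -8
Sum = 0 + 0 + 0 + 0 + 0 - 8 = -8


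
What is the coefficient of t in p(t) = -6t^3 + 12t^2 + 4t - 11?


Read off the coefficient of t: 4


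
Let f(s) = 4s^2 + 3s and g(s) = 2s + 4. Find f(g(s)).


Substitute g(s) into f:
f(g(s)) = 4*(2s + 4)^2 + 3*(2s + 4)
(2s + 4)^2 = 4s^2 + 16s + 16
Expand and combine: 16s^2 + 70s + 76


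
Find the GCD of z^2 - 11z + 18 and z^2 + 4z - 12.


Factor each:
  z^2 - 11z + 18 = (z - 2)(z - 9)
  z^2 + 4z - 12 = (z - 2)(z + 6)
Common monic factor: z - 2


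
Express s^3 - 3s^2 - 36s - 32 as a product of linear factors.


Try integer roots (divisors of -32). s=8: p(8)=0.
Divide out (s - 8): quotient is s^2 + 5s + 4.
Factor the quadratic: (s + 4)(s + 1)
Result: (s - 8)(s + 4)(s + 1)


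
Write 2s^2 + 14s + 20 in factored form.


Roots satisfy r1 + r2 = -b/a = -7 and r1*r2 = c/a = 10.
So r1 = -2, r2 = -5.
2s^2 + 14s + 20 = 2(s - r1)(s - r2) = 2(s + 2)(s + 5)


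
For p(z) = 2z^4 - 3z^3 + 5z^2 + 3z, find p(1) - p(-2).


p(1) = 7
p(-2) = 70
p(1) - p(-2) = 7 - 70 = -63


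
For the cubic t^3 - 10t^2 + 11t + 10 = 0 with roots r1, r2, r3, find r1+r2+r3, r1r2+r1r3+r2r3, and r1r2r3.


Monic cubic t^3+bt^2+ct+d=0: sum=-b, pairwise sum=c, product=-d.
b=-10, c=11, d=10
r1+r2+r3 = 10
r1r2+r1r3+r2r3 = 11
r1r2r3 = -10


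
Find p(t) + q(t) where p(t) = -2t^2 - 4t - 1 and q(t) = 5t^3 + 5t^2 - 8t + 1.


Align terms by degree and add:
  -2t^2 - 4t - 1
+ 5t^3 + 5t^2 - 8t + 1
= 5t^3 + 3t^2 - 12t


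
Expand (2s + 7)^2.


Expand (2s + 7)^2 by repeated multiplication:
= 4s^2 + 28s + 49


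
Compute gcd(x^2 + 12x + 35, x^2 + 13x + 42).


Factor each:
  x^2 + 12x + 35 = (x + 7)(x + 5)
  x^2 + 13x + 42 = (x + 7)(x + 6)
Common monic factor: x + 7


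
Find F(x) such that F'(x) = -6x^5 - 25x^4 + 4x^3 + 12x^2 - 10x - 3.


Reverse power rule on each term:
  ∫ -6x^5 dx = -x^6
  ∫ -25x^4 dx = -5x^5
  ∫ 4x^3 dx = x^4
  ∫ 12x^2 dx = 4x^3
  ∫ -10x dx = -5x^2
  ∫ -3 dx = -3x
F(x) = -x^6 - 5x^5 + x^4 + 4x^3 - 5x^2 - 3x + C


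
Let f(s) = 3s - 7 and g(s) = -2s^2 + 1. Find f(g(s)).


Substitute g(s) into f:
f(g(s)) = 3*(-2s^2 + 1) + (-7)
Expand and combine: -6s^2 - 4


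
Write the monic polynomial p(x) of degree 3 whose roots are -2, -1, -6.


p(x) = (x + 2)(x + 1)(x + 6)
Expand: x^3 + 9x^2 + 20x + 12


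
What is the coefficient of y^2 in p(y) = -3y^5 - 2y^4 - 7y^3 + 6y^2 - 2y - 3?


Read off the coefficient of y^2: 6


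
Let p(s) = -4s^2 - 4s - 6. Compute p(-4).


Using direct substitution:
  -4 * (-4)^2 = -64
  -4 * (-4)^1 = 16
  constant: -6
Sum = -64 + 16 - 6 = -54


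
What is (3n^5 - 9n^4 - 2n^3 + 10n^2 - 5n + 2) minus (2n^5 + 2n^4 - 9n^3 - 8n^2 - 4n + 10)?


Distribute the minus sign:
  (3n^5 - 9n^4 - 2n^3 + 10n^2 - 5n + 2)
- (2n^5 + 2n^4 - 9n^3 - 8n^2 - 4n + 10)
Negate second polynomial: -2n^5 - 2n^4 + 9n^3 + 8n^2 + 4n - 10
Add: n^5 - 11n^4 + 7n^3 + 18n^2 - n - 8


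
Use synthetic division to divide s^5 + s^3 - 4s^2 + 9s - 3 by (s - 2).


Synthetic division with c = 2. Coefficients: 1, 0, 1, -4, 9, -3
Bring down 1.
  1 * 2 = 2; 2 + 0 = 2
  2 * 2 = 4; 4 + 1 = 5
  5 * 2 = 10; 10 - 4 = 6
  6 * 2 = 12; 12 + 9 = 21
  21 * 2 = 42; 42 - 3 = 39
Quotient: s^4 + 2s^3 + 5s^2 + 6s + 21, Remainder: 39


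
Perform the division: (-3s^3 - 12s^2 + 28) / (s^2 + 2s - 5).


(-3s^3 - 12s^2 + 28) / (s^2 + 2s - 5)
Step 1: -3s * (s^2 + 2s - 5) = -3s^3 - 6s^2 + 15s; subtract.
Step 2: -6 * (s^2 + 2s - 5) = -6s^2 - 12s + 30; subtract.
Quotient: -3s - 6, Remainder: -3s - 2


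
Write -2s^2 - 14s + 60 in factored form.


Roots satisfy r1 + r2 = -b/a = -7 and r1*r2 = c/a = -30.
So r1 = 3, r2 = -10.
-2s^2 - 14s + 60 = -2(s - r1)(s - r2) = -2(s - 3)(s + 10)


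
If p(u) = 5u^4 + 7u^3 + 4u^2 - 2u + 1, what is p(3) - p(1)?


p(3) = 625
p(1) = 15
p(3) - p(1) = 625 - 15 = 610


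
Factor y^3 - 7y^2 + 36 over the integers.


Try integer roots (divisors of 36). y=3: p(3)=0.
Divide out (y - 3): quotient is y^2 - 4y - 12.
Factor the quadratic: (y - 6)(y + 2)
Result: (y - 3)(y - 6)(y + 2)


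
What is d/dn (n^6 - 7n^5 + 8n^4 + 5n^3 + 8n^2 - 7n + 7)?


Apply the power rule term by term:
  d/dn(n^6) = 6n^5
  d/dn(-7n^5) = -35n^4
  d/dn(8n^4) = 32n^3
  d/dn(5n^3) = 15n^2
  d/dn(8n^2) = 16n
  d/dn(-7n) = -7
  d/dn(7) = 0
p'(n) = 6n^5 - 35n^4 + 32n^3 + 15n^2 + 16n - 7


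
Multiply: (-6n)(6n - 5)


Distribute each term of the first polynomial:
  (-6n)(6n - 5) = -36n^2 + 30n
Sum: -36n^2 + 30n


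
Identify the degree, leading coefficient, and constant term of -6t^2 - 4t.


Highest power of t is 2, with coefficient -6. Constant term is 0.
Degree = 2, leading coefficient = -6, constant term = 0


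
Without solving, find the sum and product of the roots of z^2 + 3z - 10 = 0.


For az^2+bz+c=0: sum = -b/a, product = c/a.
a=1, b=3, c=-10
Sum = -(3)/1 = -3
Product = (-10)/1 = -10


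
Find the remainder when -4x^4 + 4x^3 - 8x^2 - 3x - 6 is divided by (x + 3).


By the Remainder Theorem, the remainder equals p(-3):
  -4*(-3)^4 = -324
  4*(-3)^3 = -108
  -8*(-3)^2 = -72
  -3*(-3)^1 = 9
  constant: -6
Sum: -324 - 108 - 72 + 9 - 6 = -501


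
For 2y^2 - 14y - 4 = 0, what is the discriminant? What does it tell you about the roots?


D = b^2 - 4ac = (-14)^2 - 4(2)(-4) = 196 + 32 = 228
Since D > 0: two distinct irrational roots


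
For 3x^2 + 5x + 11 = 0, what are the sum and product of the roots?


For ax^2+bx+c=0: sum = -b/a, product = c/a.
a=3, b=5, c=11
Sum = -(5)/3 = -5/3
Product = (11)/3 = 11/3


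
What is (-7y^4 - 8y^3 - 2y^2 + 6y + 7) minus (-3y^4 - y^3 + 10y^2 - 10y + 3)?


Distribute the minus sign:
  (-7y^4 - 8y^3 - 2y^2 + 6y + 7)
- (-3y^4 - y^3 + 10y^2 - 10y + 3)
Negate second polynomial: 3y^4 + y^3 - 10y^2 + 10y - 3
Add: -4y^4 - 7y^3 - 12y^2 + 16y + 4


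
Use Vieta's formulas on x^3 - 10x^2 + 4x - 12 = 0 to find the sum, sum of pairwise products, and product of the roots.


Monic cubic x^3+bx^2+cx+d=0: sum=-b, pairwise sum=c, product=-d.
b=-10, c=4, d=-12
r1+r2+r3 = 10
r1r2+r1r3+r2r3 = 4
r1r2r3 = 12


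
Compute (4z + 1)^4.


Expand (4z + 1)^4 by repeated multiplication:
  (4z + 1)^2 = 16z^2 + 8z + 1
  (4z + 1)^3 = 64z^3 + 48z^2 + 12z + 1
= 256z^4 + 256z^3 + 96z^2 + 16z + 1


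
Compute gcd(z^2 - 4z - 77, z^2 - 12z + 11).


Factor each:
  z^2 - 4z - 77 = (z - 11)(z + 7)
  z^2 - 12z + 11 = (z - 11)(z - 1)
Common monic factor: z - 11


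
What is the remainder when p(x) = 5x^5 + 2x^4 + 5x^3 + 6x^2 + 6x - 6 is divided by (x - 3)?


By the Remainder Theorem, the remainder equals p(3):
  5*(3)^5 = 1215
  2*(3)^4 = 162
  5*(3)^3 = 135
  6*(3)^2 = 54
  6*(3)^1 = 18
  constant: -6
Sum: 1215 + 162 + 135 + 54 + 18 - 6 = 1578


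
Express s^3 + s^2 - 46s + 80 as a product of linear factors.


Try integer roots (divisors of 80). s=-8: p(-8)=0.
Divide out (s + 8): quotient is s^2 - 7s + 10.
Factor the quadratic: (s - 2)(s - 5)
Result: (s + 8)(s - 2)(s - 5)


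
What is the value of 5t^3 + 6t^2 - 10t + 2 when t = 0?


Using direct substitution:
  5 * (0)^3 = 0
  6 * (0)^2 = 0
  -10 * (0)^1 = 0
  constant: 2
Sum = 0 + 0 + 0 + 2 = 2


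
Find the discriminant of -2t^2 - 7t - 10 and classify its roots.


D = b^2 - 4ac = (-7)^2 - 4(-2)(-10) = 49 - 80 = -31
Since D < 0: two complex conjugate roots (no real roots)


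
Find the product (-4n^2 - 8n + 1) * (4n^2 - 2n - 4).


Distribute each term of the first polynomial:
  (-4n^2)(4n^2 - 2n - 4) = -16n^4 + 8n^3 + 16n^2
  (-8n)(4n^2 - 2n - 4) = -32n^3 + 16n^2 + 32n
  (1)(4n^2 - 2n - 4) = 4n^2 - 2n - 4
Sum: -16n^4 - 24n^3 + 36n^2 + 30n - 4


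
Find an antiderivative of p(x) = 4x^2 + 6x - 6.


Reverse power rule on each term:
  ∫ 4x^2 dx = (4/3)x^3
  ∫ 6x dx = 3x^2
  ∫ -6 dx = -6x
F(x) = (4/3)x^3 + 3x^2 - 6x + C


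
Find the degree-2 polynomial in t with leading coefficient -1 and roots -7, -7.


p(t) = -(t + 7)(t + 7)
Expand: -t^2 - 14t - 49


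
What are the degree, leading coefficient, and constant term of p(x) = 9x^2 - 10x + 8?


Highest power of x is 2, with coefficient 9. Constant term is 8.
Degree = 2, leading coefficient = 9, constant term = 8


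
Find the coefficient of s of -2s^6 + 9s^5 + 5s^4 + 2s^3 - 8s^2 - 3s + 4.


Read off the coefficient of s: -3


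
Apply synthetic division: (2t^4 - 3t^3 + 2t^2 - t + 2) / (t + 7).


Synthetic division with c = -7. Coefficients: 2, -3, 2, -1, 2
Bring down 2.
  2 * -7 = -14; -14 - 3 = -17
  -17 * -7 = 119; 119 + 2 = 121
  121 * -7 = -847; -847 - 1 = -848
  -848 * -7 = 5936; 5936 + 2 = 5938
Quotient: 2t^3 - 17t^2 + 121t - 848, Remainder: 5938


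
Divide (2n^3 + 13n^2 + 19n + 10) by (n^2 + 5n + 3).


(2n^3 + 13n^2 + 19n + 10) / (n^2 + 5n + 3)
Step 1: 2n * (n^2 + 5n + 3) = 2n^3 + 10n^2 + 6n; subtract.
Step 2: 3 * (n^2 + 5n + 3) = 3n^2 + 15n + 9; subtract.
Quotient: 2n + 3, Remainder: -2n + 1


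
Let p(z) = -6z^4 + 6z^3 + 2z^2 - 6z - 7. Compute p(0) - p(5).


p(0) = -7
p(5) = -2987
p(0) - p(5) = -7 + 2987 = 2980


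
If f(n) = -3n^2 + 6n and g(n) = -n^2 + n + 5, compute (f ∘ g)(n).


Substitute g(n) into f:
f(g(n)) = -3*(-n^2 + n + 5)^2 + 6*(-n^2 + n + 5)
(-n^2 + n + 5)^2 = n^4 - 2n^3 - 9n^2 + 10n + 25
Expand and combine: -3n^4 + 6n^3 + 21n^2 - 24n - 45


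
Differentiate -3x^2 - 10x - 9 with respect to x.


Apply the power rule term by term:
  d/dx(-3x^2) = -6x
  d/dx(-10x) = -10
  d/dx(-9) = 0
p'(x) = -6x - 10


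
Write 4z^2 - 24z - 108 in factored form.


Roots satisfy r1 + r2 = -b/a = 6 and r1*r2 = c/a = -27.
So r1 = 9, r2 = -3.
4z^2 - 24z - 108 = 4(z - r1)(z - r2) = 4(z - 9)(z + 3)


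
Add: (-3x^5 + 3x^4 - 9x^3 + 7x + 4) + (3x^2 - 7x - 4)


Align terms by degree and add:
  -3x^5 + 3x^4 - 9x^3 + 7x + 4
+ 3x^2 - 7x - 4
= -3x^5 + 3x^4 - 9x^3 + 3x^2


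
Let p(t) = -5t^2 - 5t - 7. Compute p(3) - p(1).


p(3) = -67
p(1) = -17
p(3) - p(1) = -67 + 17 = -50


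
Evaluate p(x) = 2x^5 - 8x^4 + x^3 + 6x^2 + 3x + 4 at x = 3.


Using direct substitution:
  2 * (3)^5 = 486
  -8 * (3)^4 = -648
  1 * (3)^3 = 27
  6 * (3)^2 = 54
  3 * (3)^1 = 9
  constant: 4
Sum = 486 - 648 + 27 + 54 + 9 + 4 = -68


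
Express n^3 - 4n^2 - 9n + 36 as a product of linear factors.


Try integer roots (divisors of 36). n=-3: p(-3)=0.
Divide out (n + 3): quotient is n^2 - 7n + 12.
Factor the quadratic: (n - 4)(n - 3)
Result: (n + 3)(n - 4)(n - 3)


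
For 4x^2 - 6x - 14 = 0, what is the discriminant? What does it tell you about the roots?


D = b^2 - 4ac = (-6)^2 - 4(4)(-14) = 36 + 224 = 260
Since D > 0: two distinct irrational roots


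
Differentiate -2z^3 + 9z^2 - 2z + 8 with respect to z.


Apply the power rule term by term:
  d/dz(-2z^3) = -6z^2
  d/dz(9z^2) = 18z
  d/dz(-2z) = -2
  d/dz(8) = 0
p'(z) = -6z^2 + 18z - 2


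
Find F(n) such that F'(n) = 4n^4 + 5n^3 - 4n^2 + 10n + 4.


Reverse power rule on each term:
  ∫ 4n^4 dn = (4/5)n^5
  ∫ 5n^3 dn = (5/4)n^4
  ∫ -4n^2 dn = -(4/3)n^3
  ∫ 10n dn = 5n^2
  ∫ 4 dn = 4n
F(n) = (4/5)n^5 + (5/4)n^4 - (4/3)n^3 + 5n^2 + 4n + C


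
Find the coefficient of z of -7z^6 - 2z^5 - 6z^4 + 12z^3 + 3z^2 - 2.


Read off the coefficient of z: 0


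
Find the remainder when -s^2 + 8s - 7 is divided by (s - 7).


By the Remainder Theorem, the remainder equals p(7):
  -1*(7)^2 = -49
  8*(7)^1 = 56
  constant: -7
Sum: -49 + 56 - 7 = 0


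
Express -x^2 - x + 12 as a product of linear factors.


Roots satisfy r1 + r2 = -b/a = -1 and r1*r2 = c/a = -12.
So r1 = -4, r2 = 3.
-x^2 - x + 12 = -(x - r1)(x - r2) = -(x + 4)(x - 3)


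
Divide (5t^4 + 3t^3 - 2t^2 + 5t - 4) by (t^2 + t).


(5t^4 + 3t^3 - 2t^2 + 5t - 4) / (t^2 + t)
Step 1: 5t^2 * (t^2 + t) = 5t^4 + 5t^3; subtract.
Step 2: -2t * (t^2 + t) = -2t^3 - 2t^2; subtract.
Step 3: 0 * (t^2 + t) = 0; subtract.
Quotient: 5t^2 - 2t, Remainder: 5t - 4


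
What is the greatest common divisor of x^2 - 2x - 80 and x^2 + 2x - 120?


Factor each:
  x^2 - 2x - 80 = (x - 10)(x + 8)
  x^2 + 2x - 120 = (x - 10)(x + 12)
Common monic factor: x - 10


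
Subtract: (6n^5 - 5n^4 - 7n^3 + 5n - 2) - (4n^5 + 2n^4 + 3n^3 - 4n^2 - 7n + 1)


Distribute the minus sign:
  (6n^5 - 5n^4 - 7n^3 + 5n - 2)
- (4n^5 + 2n^4 + 3n^3 - 4n^2 - 7n + 1)
Negate second polynomial: -4n^5 - 2n^4 - 3n^3 + 4n^2 + 7n - 1
Add: 2n^5 - 7n^4 - 10n^3 + 4n^2 + 12n - 3


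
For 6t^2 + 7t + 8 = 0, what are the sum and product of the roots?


For at^2+bt+c=0: sum = -b/a, product = c/a.
a=6, b=7, c=8
Sum = -(7)/6 = -7/6
Product = (8)/6 = 4/3


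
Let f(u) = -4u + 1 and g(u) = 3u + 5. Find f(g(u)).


Substitute g(u) into f:
f(g(u)) = -4*(3u + 5) + 1
Expand and combine: -12u - 19


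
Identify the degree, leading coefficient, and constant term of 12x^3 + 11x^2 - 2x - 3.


Highest power of x is 3, with coefficient 12. Constant term is -3.
Degree = 3, leading coefficient = 12, constant term = -3


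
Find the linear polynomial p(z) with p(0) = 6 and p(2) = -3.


p(z) = mz + b. Using p(0)=6, p(2)=-3:
m = (6 + 3)/(0 - 2) = 9/-2 = -9/2
b = 6 - m*(0) = 6 = 6
p(z) = -(9/2)z + 6


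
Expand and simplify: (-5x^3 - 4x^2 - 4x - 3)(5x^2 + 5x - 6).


Distribute each term of the first polynomial:
  (-5x^3)(5x^2 + 5x - 6) = -25x^5 - 25x^4 + 30x^3
  (-4x^2)(5x^2 + 5x - 6) = -20x^4 - 20x^3 + 24x^2
  (-4x)(5x^2 + 5x - 6) = -20x^3 - 20x^2 + 24x
  (-3)(5x^2 + 5x - 6) = -15x^2 - 15x + 18
Sum: -25x^5 - 45x^4 - 10x^3 - 11x^2 + 9x + 18


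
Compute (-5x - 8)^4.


Expand (-5x - 8)^4 by repeated multiplication:
  (-5x - 8)^2 = 25x^2 + 80x + 64
  (-5x - 8)^3 = -125x^3 - 600x^2 - 960x - 512
= 625x^4 + 4000x^3 + 9600x^2 + 10240x + 4096


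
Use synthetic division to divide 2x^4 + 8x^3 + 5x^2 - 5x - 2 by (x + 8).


Synthetic division with c = -8. Coefficients: 2, 8, 5, -5, -2
Bring down 2.
  2 * -8 = -16; -16 + 8 = -8
  -8 * -8 = 64; 64 + 5 = 69
  69 * -8 = -552; -552 - 5 = -557
  -557 * -8 = 4456; 4456 - 2 = 4454
Quotient: 2x^3 - 8x^2 + 69x - 557, Remainder: 4454


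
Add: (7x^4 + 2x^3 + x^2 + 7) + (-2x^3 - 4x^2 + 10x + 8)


Align terms by degree and add:
  7x^4 + 2x^3 + x^2 + 7
  -2x^3 - 4x^2 + 10x + 8
= 7x^4 - 3x^2 + 10x + 15


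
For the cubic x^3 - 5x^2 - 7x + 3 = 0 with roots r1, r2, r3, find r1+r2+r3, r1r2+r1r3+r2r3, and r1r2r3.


Monic cubic x^3+bx^2+cx+d=0: sum=-b, pairwise sum=c, product=-d.
b=-5, c=-7, d=3
r1+r2+r3 = 5
r1r2+r1r3+r2r3 = -7
r1r2r3 = -3


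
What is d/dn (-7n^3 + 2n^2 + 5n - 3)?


Apply the power rule term by term:
  d/dn(-7n^3) = -21n^2
  d/dn(2n^2) = 4n
  d/dn(5n) = 5
  d/dn(-3) = 0
p'(n) = -21n^2 + 4n + 5


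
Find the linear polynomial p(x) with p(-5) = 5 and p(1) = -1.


p(x) = mx + b. Using p(-5)=5, p(1)=-1:
m = (5 + 1)/(-5 - 1) = 6/-6 = -1
b = 5 - m*(-5) = 5 - 5 = 0
p(x) = -x


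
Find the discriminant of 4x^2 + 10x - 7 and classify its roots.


D = b^2 - 4ac = (10)^2 - 4(4)(-7) = 100 + 112 = 212
Since D > 0: two distinct irrational roots


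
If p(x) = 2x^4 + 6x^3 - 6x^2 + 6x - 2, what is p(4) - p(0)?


p(4) = 822
p(0) = -2
p(4) - p(0) = 822 + 2 = 824


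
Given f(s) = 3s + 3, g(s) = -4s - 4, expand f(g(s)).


Substitute g(s) into f:
f(g(s)) = 3*(-4s - 4) + 3
Expand and combine: -12s - 9


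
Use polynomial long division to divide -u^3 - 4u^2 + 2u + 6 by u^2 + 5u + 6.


(-u^3 - 4u^2 + 2u + 6) / (u^2 + 5u + 6)
Step 1: -u * (u^2 + 5u + 6) = -u^3 - 5u^2 - 6u; subtract.
Step 2: 1 * (u^2 + 5u + 6) = u^2 + 5u + 6; subtract.
Quotient: -u + 1, Remainder: 3u


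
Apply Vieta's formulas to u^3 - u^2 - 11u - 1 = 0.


Monic cubic u^3+bu^2+cu+d=0: sum=-b, pairwise sum=c, product=-d.
b=-1, c=-11, d=-1
r1+r2+r3 = 1
r1r2+r1r3+r2r3 = -11
r1r2r3 = 1


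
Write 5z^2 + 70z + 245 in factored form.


Roots satisfy r1 + r2 = -b/a = -14 and r1*r2 = c/a = 49.
So r1 = -7, r2 = -7.
5z^2 + 70z + 245 = 5(z - r1)(z - r2) = 5(z + 7)(z + 7)


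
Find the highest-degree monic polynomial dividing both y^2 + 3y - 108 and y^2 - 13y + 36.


Factor each:
  y^2 + 3y - 108 = (y - 9)(y + 12)
  y^2 - 13y + 36 = (y - 9)(y - 4)
Common monic factor: y - 9


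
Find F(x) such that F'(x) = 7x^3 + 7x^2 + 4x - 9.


Reverse power rule on each term:
  ∫ 7x^3 dx = (7/4)x^4
  ∫ 7x^2 dx = (7/3)x^3
  ∫ 4x dx = 2x^2
  ∫ -9 dx = -9x
F(x) = (7/4)x^4 + (7/3)x^3 + 2x^2 - 9x + C


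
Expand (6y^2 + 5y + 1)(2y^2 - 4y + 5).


Distribute each term of the first polynomial:
  (6y^2)(2y^2 - 4y + 5) = 12y^4 - 24y^3 + 30y^2
  (5y)(2y^2 - 4y + 5) = 10y^3 - 20y^2 + 25y
  (1)(2y^2 - 4y + 5) = 2y^2 - 4y + 5
Sum: 12y^4 - 14y^3 + 12y^2 + 21y + 5


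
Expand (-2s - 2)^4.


Expand (-2s - 2)^4 by repeated multiplication:
  (-2s - 2)^2 = 4s^2 + 8s + 4
  (-2s - 2)^3 = -8s^3 - 24s^2 - 24s - 8
= 16s^4 + 64s^3 + 96s^2 + 64s + 16


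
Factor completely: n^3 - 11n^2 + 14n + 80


Try integer roots (divisors of 80). n=8: p(8)=0.
Divide out (n - 8): quotient is n^2 - 3n - 10.
Factor the quadratic: (n + 2)(n - 5)
Result: (n - 8)(n + 2)(n - 5)


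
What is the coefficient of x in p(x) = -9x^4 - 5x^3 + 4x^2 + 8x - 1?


Read off the coefficient of x: 8


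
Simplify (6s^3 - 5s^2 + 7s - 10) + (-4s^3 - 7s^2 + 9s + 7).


Align terms by degree and add:
  6s^3 - 5s^2 + 7s - 10
  -4s^3 - 7s^2 + 9s + 7
= 2s^3 - 12s^2 + 16s - 3


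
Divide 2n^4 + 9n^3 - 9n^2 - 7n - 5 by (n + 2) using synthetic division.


Synthetic division with c = -2. Coefficients: 2, 9, -9, -7, -5
Bring down 2.
  2 * -2 = -4; -4 + 9 = 5
  5 * -2 = -10; -10 - 9 = -19
  -19 * -2 = 38; 38 - 7 = 31
  31 * -2 = -62; -62 - 5 = -67
Quotient: 2n^3 + 5n^2 - 19n + 31, Remainder: -67


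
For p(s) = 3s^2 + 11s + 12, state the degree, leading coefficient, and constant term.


Highest power of s is 2, with coefficient 3. Constant term is 12.
Degree = 2, leading coefficient = 3, constant term = 12


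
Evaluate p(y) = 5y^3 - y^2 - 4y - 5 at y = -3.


Using direct substitution:
  5 * (-3)^3 = -135
  -1 * (-3)^2 = -9
  -4 * (-3)^1 = 12
  constant: -5
Sum = -135 - 9 + 12 - 5 = -137


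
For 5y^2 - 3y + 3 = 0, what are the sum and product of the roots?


For ay^2+by+c=0: sum = -b/a, product = c/a.
a=5, b=-3, c=3
Sum = -(-3)/5 = 3/5
Product = (3)/5 = 3/5


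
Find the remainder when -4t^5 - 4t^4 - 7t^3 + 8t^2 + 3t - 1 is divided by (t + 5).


By the Remainder Theorem, the remainder equals p(-5):
  -4*(-5)^5 = 12500
  -4*(-5)^4 = -2500
  -7*(-5)^3 = 875
  8*(-5)^2 = 200
  3*(-5)^1 = -15
  constant: -1
Sum: 12500 - 2500 + 875 + 200 - 15 - 1 = 11059


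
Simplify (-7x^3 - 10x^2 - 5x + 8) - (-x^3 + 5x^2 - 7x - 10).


Distribute the minus sign:
  (-7x^3 - 10x^2 - 5x + 8)
- (-x^3 + 5x^2 - 7x - 10)
Negate second polynomial: x^3 - 5x^2 + 7x + 10
Add: -6x^3 - 15x^2 + 2x + 18


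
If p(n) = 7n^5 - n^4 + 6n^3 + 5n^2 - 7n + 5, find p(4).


Using direct substitution:
  7 * (4)^5 = 7168
  -1 * (4)^4 = -256
  6 * (4)^3 = 384
  5 * (4)^2 = 80
  -7 * (4)^1 = -28
  constant: 5
Sum = 7168 - 256 + 384 + 80 - 28 + 5 = 7353


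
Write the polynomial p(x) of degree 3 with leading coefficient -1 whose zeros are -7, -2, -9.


p(x) = -(x + 7)(x + 2)(x + 9)
Expand: -x^3 - 18x^2 - 95x - 126


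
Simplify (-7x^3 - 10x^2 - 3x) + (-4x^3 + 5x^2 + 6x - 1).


Align terms by degree and add:
  -7x^3 - 10x^2 - 3x
  -4x^3 + 5x^2 + 6x - 1
= -11x^3 - 5x^2 + 3x - 1


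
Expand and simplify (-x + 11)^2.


Expand (-x + 11)^2 by repeated multiplication:
= x^2 - 22x + 121


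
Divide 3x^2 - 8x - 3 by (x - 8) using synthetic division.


Synthetic division with c = 8. Coefficients: 3, -8, -3
Bring down 3.
  3 * 8 = 24; 24 - 8 = 16
  16 * 8 = 128; 128 - 3 = 125
Quotient: 3x + 16, Remainder: 125


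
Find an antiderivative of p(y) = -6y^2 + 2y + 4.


Reverse power rule on each term:
  ∫ -6y^2 dy = -2y^3
  ∫ 2y dy = y^2
  ∫ 4 dy = 4y
F(y) = -2y^3 + y^2 + 4y + C


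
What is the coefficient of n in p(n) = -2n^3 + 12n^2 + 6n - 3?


Read off the coefficient of n: 6


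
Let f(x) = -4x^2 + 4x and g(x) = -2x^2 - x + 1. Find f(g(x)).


Substitute g(x) into f:
f(g(x)) = -4*(-2x^2 - x + 1)^2 + 4*(-2x^2 - x + 1)
(-2x^2 - x + 1)^2 = 4x^4 + 4x^3 - 3x^2 - 2x + 1
Expand and combine: -16x^4 - 16x^3 + 4x^2 + 4x


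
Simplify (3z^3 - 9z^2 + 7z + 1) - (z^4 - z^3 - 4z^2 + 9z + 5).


Distribute the minus sign:
  (3z^3 - 9z^2 + 7z + 1)
- (z^4 - z^3 - 4z^2 + 9z + 5)
Negate second polynomial: -z^4 + z^3 + 4z^2 - 9z - 5
Add: -z^4 + 4z^3 - 5z^2 - 2z - 4


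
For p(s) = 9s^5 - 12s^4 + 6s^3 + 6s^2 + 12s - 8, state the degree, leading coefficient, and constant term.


Highest power of s is 5, with coefficient 9. Constant term is -8.
Degree = 5, leading coefficient = 9, constant term = -8


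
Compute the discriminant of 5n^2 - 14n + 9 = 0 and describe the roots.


D = b^2 - 4ac = (-14)^2 - 4(5)(9) = 196 - 180 = 16
Since D > 0: two distinct rational roots


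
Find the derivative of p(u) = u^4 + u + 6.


Apply the power rule term by term:
  d/du(u^4) = 4u^3
  d/du(u) = 1
  d/du(6) = 0
p'(u) = 4u^3 + 1


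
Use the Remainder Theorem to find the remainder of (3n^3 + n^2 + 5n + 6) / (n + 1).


By the Remainder Theorem, the remainder equals p(-1):
  3*(-1)^3 = -3
  1*(-1)^2 = 1
  5*(-1)^1 = -5
  constant: 6
Sum: -3 + 1 - 5 + 6 = -1
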